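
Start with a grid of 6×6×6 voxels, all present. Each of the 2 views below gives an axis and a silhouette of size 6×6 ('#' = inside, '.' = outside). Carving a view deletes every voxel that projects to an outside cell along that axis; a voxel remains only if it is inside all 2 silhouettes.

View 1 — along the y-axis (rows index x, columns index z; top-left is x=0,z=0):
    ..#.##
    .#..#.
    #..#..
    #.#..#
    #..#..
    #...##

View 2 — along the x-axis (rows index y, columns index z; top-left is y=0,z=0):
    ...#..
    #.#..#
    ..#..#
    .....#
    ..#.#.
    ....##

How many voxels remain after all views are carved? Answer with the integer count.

30 voxels

initial block: 6^3 = 216
after view 1 [y-axis, 15 of 36 cells solid] → remaining = 90
after view 2 [x-axis, 11 of 36 cells solid] → remaining = 30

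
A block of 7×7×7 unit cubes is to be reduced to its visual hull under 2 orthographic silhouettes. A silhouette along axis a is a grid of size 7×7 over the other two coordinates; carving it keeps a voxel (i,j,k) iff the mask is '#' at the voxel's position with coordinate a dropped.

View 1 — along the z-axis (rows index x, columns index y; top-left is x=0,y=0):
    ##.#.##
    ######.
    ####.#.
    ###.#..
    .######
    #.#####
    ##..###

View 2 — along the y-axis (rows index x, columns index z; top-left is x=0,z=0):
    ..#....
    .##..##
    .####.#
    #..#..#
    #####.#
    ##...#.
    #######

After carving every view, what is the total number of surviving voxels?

before carving: 343 voxels (7×7×7)
step 1: project along z, AND mask (37/49) → |grid| = 259
step 2: project along y, AND mask (29/49) → |grid| = 155

|visual hull| = 155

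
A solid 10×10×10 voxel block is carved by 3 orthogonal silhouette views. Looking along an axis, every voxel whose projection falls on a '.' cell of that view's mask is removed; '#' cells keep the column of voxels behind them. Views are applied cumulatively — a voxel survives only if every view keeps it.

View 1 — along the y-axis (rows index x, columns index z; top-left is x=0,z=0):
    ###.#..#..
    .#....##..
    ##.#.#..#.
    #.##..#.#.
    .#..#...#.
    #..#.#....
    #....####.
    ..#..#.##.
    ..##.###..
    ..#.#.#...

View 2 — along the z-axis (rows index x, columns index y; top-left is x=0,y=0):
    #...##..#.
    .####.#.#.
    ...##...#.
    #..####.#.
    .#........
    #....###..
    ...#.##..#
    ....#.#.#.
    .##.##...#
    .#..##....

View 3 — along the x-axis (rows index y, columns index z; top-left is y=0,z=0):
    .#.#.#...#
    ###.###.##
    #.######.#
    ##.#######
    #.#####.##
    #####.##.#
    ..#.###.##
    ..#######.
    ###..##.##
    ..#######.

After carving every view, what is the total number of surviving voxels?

before carving: 1000 voxels (10×10×10)
[1] y-view keeps 41 columns → grid now 410
[2] z-view keeps 39 columns → grid now 164
[3] x-view keeps 72 columns → grid now 121

voxel count = 121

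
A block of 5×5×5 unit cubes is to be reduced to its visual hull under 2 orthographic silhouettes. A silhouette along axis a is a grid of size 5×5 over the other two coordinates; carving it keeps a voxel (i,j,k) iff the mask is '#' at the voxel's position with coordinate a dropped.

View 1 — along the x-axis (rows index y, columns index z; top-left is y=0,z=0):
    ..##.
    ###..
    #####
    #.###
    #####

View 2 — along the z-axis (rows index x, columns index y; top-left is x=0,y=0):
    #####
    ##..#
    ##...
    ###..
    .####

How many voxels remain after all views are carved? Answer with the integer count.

61 voxels

initial block: 5^3 = 125
step 1: project along x, AND mask (19/25) → |grid| = 95
step 2: project along z, AND mask (17/25) → |grid| = 61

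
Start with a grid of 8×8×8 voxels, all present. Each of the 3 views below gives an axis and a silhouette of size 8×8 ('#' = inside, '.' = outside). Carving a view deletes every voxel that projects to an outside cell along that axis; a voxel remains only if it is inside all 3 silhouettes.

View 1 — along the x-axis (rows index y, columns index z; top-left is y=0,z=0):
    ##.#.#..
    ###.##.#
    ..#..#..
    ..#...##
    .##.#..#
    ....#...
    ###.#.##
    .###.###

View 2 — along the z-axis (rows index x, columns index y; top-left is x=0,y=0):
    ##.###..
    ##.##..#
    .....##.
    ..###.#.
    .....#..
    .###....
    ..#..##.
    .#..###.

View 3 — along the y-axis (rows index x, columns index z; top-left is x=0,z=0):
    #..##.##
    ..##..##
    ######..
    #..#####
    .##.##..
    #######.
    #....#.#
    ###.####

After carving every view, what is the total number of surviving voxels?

remaining voxels: 66

initial block: 8^3 = 512
  1. axis=0 (YZ plane), |mask|=32  ⇒  voxels=256
  2. axis=2 (XY plane), |mask|=27  ⇒  voxels=101
  3. axis=1 (XZ plane), |mask|=42  ⇒  voxels=66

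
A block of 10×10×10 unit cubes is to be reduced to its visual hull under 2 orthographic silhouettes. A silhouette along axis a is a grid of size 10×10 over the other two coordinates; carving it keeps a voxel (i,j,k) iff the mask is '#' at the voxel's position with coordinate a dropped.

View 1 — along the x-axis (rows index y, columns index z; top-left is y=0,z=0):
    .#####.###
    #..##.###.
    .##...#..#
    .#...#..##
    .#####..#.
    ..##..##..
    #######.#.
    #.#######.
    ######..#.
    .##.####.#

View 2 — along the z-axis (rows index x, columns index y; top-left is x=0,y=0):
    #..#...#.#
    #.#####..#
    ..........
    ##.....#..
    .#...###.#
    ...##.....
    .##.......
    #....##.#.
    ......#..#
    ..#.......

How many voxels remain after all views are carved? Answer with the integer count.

start: 10×10×10 = 1000 voxels
[1] x-view keeps 62 columns → grid now 620
[2] z-view keeps 30 columns → grid now 189

remaining voxels: 189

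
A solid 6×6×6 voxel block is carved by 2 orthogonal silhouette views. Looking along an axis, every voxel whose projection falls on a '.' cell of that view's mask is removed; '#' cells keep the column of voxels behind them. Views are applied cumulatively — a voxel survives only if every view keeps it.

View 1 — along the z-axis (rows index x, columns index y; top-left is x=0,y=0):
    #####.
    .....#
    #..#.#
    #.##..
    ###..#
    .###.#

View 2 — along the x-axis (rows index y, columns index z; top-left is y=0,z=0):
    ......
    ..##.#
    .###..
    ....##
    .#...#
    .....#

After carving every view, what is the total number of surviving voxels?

start: 6×6×6 = 216 voxels
V1 z: intersect with XY mask (20 set) -- 120 left
V2 x: intersect with YZ mask (11 set) -- 35 left

35 voxels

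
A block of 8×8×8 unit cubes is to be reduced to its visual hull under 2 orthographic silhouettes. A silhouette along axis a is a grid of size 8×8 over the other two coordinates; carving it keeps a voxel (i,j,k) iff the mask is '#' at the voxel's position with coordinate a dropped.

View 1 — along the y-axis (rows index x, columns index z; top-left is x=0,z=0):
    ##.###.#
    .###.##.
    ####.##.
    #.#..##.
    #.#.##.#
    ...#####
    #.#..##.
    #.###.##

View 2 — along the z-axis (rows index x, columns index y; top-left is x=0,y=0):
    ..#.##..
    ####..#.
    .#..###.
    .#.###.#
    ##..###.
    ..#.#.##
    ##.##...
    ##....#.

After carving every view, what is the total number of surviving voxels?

voxel count = 166

before carving: 512 voxels (8×8×8)
[1] y-view keeps 41 columns → grid now 328
[2] z-view keeps 33 columns → grid now 166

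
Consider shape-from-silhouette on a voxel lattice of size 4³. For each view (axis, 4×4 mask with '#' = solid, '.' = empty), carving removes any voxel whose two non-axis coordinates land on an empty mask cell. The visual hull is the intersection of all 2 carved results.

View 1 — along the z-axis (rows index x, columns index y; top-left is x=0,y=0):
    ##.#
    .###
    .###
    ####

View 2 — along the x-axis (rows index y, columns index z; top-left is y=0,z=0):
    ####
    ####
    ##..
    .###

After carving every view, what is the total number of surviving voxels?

initial block: 4^3 = 64
V1 z: intersect with XY mask (13 set) -- 52 left
V2 x: intersect with YZ mask (13 set) -- 42 left

remaining voxels: 42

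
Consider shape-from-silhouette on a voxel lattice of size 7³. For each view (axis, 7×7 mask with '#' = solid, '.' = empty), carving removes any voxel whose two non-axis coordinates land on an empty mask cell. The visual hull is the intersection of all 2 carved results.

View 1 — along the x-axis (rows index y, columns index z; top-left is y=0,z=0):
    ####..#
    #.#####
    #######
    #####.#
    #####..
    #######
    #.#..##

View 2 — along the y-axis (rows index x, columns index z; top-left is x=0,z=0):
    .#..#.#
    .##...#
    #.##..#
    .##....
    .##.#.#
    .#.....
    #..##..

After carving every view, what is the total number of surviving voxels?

full grid |V| = 343
after view 1 [x-axis, 40 of 49 cells solid] → remaining = 280
after view 2 [y-axis, 20 of 49 cells solid] → remaining = 118

remaining voxels: 118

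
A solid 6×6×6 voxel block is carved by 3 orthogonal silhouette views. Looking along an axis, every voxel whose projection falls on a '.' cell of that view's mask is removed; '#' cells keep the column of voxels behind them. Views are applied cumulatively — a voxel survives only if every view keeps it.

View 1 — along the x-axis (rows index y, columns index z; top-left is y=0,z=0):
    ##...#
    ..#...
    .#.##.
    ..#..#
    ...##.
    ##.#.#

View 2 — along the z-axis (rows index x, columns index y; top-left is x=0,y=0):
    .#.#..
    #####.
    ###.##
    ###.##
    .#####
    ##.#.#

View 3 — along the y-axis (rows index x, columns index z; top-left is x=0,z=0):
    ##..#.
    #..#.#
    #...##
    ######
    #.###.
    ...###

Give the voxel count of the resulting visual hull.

voxel count = 36

initial block: 6^3 = 216
V1 x: intersect with YZ mask (15 set) -- 90 left
V2 z: intersect with XY mask (26 set) -- 62 left
V3 y: intersect with XZ mask (22 set) -- 36 left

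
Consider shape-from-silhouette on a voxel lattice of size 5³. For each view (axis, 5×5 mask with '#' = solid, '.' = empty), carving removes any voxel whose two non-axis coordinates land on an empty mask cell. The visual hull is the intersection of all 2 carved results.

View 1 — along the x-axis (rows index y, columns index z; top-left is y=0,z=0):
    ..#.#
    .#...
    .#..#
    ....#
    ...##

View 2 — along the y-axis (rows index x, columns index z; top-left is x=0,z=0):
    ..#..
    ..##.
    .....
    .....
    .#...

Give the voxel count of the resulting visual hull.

|visual hull| = 5

full grid |V| = 125
  1. axis=0 (YZ plane), |mask|=8  ⇒  voxels=40
  2. axis=1 (XZ plane), |mask|=4  ⇒  voxels=5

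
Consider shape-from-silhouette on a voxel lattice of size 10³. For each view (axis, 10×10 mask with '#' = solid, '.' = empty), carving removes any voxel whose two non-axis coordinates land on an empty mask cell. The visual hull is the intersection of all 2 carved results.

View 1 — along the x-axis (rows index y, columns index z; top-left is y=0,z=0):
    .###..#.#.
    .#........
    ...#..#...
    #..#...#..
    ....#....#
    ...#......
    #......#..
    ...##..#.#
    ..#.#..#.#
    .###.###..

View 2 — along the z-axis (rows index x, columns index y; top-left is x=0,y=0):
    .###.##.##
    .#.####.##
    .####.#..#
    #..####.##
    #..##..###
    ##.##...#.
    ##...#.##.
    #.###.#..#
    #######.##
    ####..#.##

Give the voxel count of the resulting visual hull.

initial block: 10^3 = 1000
V1 x: intersect with YZ mask (30 set) -- 300 left
V2 z: intersect with XY mask (65 set) -- 200 left

|visual hull| = 200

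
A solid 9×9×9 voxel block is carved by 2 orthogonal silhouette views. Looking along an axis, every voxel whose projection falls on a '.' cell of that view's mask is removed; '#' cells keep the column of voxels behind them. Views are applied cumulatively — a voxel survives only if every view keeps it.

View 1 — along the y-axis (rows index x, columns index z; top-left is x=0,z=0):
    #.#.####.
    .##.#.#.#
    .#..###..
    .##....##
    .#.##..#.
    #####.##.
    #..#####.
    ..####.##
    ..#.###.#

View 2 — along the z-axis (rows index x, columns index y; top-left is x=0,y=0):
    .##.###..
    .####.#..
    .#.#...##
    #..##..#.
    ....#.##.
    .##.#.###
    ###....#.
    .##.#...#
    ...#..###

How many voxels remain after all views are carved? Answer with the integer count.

remaining voxels: 209

full grid |V| = 729
V1 y: intersect with XZ mask (47 set) -- 423 left
V2 z: intersect with XY mask (39 set) -- 209 left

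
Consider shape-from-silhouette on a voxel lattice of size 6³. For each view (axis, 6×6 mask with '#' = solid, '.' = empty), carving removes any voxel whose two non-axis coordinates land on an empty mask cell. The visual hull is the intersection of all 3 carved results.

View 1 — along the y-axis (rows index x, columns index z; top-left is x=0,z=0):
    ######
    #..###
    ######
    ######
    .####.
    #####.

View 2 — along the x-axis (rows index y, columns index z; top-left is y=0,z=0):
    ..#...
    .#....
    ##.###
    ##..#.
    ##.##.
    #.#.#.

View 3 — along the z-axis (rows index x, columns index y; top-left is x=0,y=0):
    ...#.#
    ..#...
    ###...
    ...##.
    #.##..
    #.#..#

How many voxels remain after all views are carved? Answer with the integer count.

start: 6×6×6 = 216 voxels
  1. axis=1 (XZ plane), |mask|=31  ⇒  voxels=186
  2. axis=0 (YZ plane), |mask|=17  ⇒  voxels=90
  3. axis=2 (XY plane), |mask|=14  ⇒  voxels=38

38 voxels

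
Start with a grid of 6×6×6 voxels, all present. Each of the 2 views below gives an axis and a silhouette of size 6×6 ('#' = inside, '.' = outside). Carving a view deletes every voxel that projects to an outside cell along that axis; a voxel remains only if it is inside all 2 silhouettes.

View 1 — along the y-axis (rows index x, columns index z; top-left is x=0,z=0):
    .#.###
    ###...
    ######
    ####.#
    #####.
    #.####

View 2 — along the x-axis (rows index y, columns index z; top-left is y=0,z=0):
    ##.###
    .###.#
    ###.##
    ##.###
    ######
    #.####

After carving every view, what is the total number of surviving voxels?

remaining voxels: 139

initial block: 6^3 = 216
carve view 1 (along y, XZ-mask fill 28/36): 168 voxels remain
carve view 2 (along x, YZ-mask fill 30/36): 139 voxels remain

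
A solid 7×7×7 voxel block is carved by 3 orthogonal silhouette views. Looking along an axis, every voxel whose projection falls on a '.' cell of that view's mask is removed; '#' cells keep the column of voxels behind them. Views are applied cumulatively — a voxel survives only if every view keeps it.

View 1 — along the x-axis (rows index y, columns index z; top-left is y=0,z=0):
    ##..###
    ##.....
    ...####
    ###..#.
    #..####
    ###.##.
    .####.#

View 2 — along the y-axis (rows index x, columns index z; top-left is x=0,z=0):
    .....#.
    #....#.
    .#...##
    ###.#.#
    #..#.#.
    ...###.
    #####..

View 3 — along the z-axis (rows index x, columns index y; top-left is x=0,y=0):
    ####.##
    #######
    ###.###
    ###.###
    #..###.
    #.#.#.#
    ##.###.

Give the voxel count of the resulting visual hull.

voxel count = 79

before carving: 343 voxels (7×7×7)
carve view 1 (along x, YZ-mask fill 30/49): 210 voxels remain
carve view 2 (along y, XZ-mask fill 22/49): 98 voxels remain
carve view 3 (along z, XY-mask fill 38/49): 79 voxels remain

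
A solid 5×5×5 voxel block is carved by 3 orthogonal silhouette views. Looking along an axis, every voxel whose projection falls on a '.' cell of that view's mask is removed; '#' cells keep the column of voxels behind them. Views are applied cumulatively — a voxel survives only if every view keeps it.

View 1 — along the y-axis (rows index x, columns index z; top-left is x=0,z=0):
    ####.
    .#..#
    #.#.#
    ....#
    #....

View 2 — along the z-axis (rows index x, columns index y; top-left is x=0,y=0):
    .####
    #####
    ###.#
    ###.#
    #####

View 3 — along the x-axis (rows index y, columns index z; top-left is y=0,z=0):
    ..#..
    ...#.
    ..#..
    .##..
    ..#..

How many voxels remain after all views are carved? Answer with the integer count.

before carving: 125 voxels (5×5×5)
  1. axis=1 (XZ plane), |mask|=11  ⇒  voxels=55
  2. axis=2 (XY plane), |mask|=22  ⇒  voxels=47
  3. axis=0 (YZ plane), |mask|=6  ⇒  voxels=9

9 voxels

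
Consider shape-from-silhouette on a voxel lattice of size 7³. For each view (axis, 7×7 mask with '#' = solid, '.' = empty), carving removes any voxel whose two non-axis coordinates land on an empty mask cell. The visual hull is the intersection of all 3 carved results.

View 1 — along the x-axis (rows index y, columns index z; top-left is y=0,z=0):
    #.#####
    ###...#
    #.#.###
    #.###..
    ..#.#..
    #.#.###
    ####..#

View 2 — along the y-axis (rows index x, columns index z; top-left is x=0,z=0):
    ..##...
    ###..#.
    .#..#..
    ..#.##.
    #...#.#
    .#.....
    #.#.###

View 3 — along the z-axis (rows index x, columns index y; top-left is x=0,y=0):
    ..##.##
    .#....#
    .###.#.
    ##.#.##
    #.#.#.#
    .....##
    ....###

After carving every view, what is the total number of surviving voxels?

start: 7×7×7 = 343 voxels
[1] x-view keeps 31 columns → grid now 217
[2] y-view keeps 20 columns → grid now 94
[3] z-view keeps 24 columns → grid now 46

remaining voxels: 46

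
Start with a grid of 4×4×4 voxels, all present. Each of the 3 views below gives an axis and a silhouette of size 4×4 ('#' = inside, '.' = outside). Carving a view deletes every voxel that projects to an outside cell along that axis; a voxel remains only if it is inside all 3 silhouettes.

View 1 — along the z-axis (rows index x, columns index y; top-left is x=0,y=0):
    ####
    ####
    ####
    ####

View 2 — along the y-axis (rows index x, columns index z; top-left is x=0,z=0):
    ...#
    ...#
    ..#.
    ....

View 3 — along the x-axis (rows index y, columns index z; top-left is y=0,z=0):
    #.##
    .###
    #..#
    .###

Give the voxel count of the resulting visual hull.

start: 4×4×4 = 64 voxels
after view 1 [z-axis, 16 of 16 cells solid] → remaining = 64
after view 2 [y-axis, 3 of 16 cells solid] → remaining = 12
after view 3 [x-axis, 11 of 16 cells solid] → remaining = 11

voxel count = 11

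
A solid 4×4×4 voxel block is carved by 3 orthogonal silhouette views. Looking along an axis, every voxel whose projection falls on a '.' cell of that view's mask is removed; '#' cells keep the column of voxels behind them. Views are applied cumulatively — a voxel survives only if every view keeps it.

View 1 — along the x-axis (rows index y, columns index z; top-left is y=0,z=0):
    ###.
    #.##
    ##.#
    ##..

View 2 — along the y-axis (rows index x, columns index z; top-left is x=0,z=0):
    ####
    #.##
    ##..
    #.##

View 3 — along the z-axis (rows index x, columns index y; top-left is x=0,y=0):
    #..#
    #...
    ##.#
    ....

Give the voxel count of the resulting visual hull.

remaining voxels: 12

before carving: 64 voxels (4×4×4)
carve view 1 (along x, YZ-mask fill 11/16): 44 voxels remain
carve view 2 (along y, XZ-mask fill 12/16): 34 voxels remain
carve view 3 (along z, XY-mask fill 6/16): 12 voxels remain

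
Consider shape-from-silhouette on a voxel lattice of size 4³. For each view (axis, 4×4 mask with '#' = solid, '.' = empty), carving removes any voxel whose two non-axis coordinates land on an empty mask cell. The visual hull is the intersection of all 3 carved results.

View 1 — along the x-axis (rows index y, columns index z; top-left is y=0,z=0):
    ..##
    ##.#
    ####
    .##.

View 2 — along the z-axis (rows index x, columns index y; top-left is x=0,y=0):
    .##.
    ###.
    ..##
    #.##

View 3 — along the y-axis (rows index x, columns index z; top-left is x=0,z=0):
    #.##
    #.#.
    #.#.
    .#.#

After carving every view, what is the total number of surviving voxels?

16 voxels

before carving: 64 voxels (4×4×4)
after view 1 [x-axis, 11 of 16 cells solid] → remaining = 44
after view 2 [z-axis, 10 of 16 cells solid] → remaining = 30
after view 3 [y-axis, 9 of 16 cells solid] → remaining = 16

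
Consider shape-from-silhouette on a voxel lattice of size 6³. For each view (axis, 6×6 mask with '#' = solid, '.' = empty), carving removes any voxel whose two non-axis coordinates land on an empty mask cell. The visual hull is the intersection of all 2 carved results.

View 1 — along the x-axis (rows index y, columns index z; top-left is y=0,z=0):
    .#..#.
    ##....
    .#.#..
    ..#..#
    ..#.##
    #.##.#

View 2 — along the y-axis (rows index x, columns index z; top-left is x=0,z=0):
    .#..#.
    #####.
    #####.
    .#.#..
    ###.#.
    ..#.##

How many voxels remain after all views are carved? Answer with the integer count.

remaining voxels: 52

start: 6×6×6 = 216 voxels
  1. axis=0 (YZ plane), |mask|=15  ⇒  voxels=90
  2. axis=1 (XZ plane), |mask|=21  ⇒  voxels=52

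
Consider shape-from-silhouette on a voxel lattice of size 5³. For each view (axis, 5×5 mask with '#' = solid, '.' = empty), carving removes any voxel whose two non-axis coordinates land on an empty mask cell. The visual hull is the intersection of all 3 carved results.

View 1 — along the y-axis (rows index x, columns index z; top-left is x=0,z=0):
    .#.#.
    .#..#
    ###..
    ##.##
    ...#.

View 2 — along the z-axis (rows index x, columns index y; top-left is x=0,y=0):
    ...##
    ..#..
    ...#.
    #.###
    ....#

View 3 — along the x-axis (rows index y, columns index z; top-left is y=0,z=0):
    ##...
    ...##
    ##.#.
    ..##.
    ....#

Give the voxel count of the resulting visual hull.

10 voxels

start: 5×5×5 = 125 voxels
step 1: project along y, AND mask (12/25) → |grid| = 60
step 2: project along z, AND mask (9/25) → |grid| = 26
step 3: project along x, AND mask (10/25) → |grid| = 10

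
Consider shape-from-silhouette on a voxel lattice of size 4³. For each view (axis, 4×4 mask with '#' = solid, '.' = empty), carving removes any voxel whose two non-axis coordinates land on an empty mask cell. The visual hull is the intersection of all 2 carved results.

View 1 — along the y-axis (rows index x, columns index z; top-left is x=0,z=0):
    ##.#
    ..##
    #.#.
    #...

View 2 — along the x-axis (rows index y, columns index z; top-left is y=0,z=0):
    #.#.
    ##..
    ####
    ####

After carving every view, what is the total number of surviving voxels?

voxel count = 25

before carving: 64 voxels (4×4×4)
step 1: project along y, AND mask (8/16) → |grid| = 32
step 2: project along x, AND mask (12/16) → |grid| = 25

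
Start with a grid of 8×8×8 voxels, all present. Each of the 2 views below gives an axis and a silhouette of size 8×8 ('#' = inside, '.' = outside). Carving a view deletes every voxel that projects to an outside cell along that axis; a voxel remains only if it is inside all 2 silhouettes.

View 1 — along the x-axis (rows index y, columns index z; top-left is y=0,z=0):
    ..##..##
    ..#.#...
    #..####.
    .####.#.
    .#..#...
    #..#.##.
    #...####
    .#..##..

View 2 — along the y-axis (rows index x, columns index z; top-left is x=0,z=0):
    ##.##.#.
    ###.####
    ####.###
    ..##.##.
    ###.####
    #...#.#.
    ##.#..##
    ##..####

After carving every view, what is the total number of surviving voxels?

full grid |V| = 512
[1] x-view keeps 30 columns → grid now 240
[2] y-view keeps 44 columns → grid now 167

voxel count = 167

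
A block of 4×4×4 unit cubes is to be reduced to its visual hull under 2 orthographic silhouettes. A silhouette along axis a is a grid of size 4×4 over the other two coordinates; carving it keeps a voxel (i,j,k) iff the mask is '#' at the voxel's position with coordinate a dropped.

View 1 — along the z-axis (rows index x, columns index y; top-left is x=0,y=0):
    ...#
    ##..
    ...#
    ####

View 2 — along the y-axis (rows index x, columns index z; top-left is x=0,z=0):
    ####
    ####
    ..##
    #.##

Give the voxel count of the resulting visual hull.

voxel count = 26

full grid |V| = 64
after view 1 [z-axis, 8 of 16 cells solid] → remaining = 32
after view 2 [y-axis, 13 of 16 cells solid] → remaining = 26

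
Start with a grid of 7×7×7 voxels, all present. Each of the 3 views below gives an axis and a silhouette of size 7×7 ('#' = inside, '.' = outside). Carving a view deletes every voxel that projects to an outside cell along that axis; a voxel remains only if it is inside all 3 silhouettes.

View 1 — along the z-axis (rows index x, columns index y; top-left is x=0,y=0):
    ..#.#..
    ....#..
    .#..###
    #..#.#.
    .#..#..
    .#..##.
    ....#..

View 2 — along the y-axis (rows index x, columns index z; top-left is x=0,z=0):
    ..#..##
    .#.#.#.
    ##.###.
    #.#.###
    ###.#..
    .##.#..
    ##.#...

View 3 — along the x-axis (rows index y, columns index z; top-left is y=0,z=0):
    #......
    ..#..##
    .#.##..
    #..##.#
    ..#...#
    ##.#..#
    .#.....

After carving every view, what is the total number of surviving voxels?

voxel count = 18

full grid |V| = 343
V1 z: intersect with XY mask (16 set) -- 112 left
V2 y: intersect with XZ mask (26 set) -- 64 left
V3 x: intersect with YZ mask (18 set) -- 18 left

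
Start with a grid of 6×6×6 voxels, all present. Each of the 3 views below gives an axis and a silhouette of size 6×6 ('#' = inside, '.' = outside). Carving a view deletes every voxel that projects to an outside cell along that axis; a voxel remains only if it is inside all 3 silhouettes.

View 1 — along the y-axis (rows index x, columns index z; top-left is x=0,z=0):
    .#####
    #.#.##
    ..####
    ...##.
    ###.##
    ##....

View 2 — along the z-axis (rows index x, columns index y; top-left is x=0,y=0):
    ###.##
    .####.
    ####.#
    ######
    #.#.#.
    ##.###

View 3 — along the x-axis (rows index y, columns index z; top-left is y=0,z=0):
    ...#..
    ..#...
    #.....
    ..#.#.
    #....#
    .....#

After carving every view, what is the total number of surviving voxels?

initial block: 6^3 = 216
V1 y: intersect with XZ mask (22 set) -- 132 left
V2 z: intersect with XY mask (28 set) -- 98 left
V3 x: intersect with YZ mask (8 set) -- 21 left

voxel count = 21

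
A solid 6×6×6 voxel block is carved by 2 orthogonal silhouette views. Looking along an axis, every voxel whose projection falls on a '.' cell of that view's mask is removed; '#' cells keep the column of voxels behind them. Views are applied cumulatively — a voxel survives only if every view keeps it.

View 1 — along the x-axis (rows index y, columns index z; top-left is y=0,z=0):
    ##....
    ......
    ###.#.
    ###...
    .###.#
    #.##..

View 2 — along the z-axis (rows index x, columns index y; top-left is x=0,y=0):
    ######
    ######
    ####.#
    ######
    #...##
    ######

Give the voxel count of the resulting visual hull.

85 voxels

full grid |V| = 216
[1] x-view keeps 16 columns → grid now 96
[2] z-view keeps 32 columns → grid now 85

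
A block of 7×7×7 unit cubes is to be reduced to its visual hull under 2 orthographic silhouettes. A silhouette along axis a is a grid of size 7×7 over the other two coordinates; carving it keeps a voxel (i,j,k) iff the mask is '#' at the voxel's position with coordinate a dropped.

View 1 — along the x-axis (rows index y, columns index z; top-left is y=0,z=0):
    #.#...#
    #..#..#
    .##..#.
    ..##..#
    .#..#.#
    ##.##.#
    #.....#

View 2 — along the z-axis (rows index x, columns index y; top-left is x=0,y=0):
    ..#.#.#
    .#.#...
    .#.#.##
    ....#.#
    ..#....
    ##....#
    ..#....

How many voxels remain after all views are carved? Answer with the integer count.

|visual hull| = 46

full grid |V| = 343
V1 x: intersect with YZ mask (22 set) -- 154 left
V2 z: intersect with XY mask (16 set) -- 46 left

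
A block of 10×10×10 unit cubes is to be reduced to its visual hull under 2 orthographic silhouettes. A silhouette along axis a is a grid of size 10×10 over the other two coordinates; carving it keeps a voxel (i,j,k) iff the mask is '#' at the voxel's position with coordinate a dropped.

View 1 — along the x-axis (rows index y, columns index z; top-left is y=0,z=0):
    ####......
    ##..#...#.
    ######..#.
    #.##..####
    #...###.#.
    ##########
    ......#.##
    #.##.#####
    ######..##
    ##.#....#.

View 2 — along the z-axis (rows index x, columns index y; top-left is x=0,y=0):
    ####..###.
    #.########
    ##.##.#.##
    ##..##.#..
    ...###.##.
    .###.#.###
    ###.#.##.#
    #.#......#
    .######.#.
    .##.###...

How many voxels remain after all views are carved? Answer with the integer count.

full grid |V| = 1000
carve view 1 (along x, YZ-mask fill 60/100): 600 voxels remain
carve view 2 (along z, XY-mask fill 62/100): 372 voxels remain

|visual hull| = 372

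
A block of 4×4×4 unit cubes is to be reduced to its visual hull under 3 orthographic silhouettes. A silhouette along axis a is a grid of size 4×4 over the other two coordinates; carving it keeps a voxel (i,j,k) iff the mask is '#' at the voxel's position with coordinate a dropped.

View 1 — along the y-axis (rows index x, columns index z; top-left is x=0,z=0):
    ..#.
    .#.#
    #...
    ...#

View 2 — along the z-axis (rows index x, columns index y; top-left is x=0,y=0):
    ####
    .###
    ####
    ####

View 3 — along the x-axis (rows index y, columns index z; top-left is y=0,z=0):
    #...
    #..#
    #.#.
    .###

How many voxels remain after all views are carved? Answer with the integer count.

start: 4×4×4 = 64 voxels
V1 y: intersect with XZ mask (5 set) -- 20 left
V2 z: intersect with XY mask (15 set) -- 18 left
V3 x: intersect with YZ mask (8 set) -- 10 left

remaining voxels: 10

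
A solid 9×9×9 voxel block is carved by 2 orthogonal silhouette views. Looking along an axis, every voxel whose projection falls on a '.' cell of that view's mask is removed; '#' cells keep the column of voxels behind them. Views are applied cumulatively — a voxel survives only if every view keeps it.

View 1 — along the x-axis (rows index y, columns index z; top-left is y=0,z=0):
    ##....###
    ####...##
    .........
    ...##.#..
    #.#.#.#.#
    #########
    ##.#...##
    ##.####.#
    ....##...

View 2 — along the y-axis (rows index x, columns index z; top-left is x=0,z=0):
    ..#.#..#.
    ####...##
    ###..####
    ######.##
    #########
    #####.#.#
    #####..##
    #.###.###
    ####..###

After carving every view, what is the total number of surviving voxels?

|visual hull| = 289

start: 9×9×9 = 729 voxels
step 1: project along x, AND mask (42/81) → |grid| = 378
step 2: project along y, AND mask (61/81) → |grid| = 289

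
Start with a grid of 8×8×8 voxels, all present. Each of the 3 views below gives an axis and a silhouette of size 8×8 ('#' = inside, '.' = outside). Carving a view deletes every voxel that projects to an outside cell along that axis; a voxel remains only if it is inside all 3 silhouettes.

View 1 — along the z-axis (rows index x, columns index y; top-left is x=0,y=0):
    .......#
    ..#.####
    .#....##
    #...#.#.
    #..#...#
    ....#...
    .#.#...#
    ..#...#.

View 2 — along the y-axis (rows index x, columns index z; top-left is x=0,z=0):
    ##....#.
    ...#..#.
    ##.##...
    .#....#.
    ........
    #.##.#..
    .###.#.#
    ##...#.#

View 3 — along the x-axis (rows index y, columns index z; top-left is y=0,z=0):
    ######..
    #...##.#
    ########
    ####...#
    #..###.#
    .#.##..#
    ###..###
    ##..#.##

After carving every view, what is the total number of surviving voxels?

remaining voxels: 38

start: 8×8×8 = 512 voxels
  1. axis=2 (XY plane), |mask|=21  ⇒  voxels=168
  2. axis=1 (XZ plane), |mask|=24  ⇒  voxels=58
  3. axis=0 (YZ plane), |mask|=43  ⇒  voxels=38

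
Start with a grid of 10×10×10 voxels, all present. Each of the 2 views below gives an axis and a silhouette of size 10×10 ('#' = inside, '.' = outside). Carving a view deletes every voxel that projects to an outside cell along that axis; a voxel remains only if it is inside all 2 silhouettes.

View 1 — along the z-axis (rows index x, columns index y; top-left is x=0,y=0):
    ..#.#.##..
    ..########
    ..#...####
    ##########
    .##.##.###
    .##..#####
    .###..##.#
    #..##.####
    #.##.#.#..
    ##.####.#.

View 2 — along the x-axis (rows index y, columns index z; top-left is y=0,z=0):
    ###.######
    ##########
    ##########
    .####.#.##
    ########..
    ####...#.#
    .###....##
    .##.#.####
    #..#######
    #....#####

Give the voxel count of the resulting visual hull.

voxel count = 493

start: 10×10×10 = 1000 voxels
carve view 1 (along z, XY-mask fill 66/100): 660 voxels remain
carve view 2 (along x, YZ-mask fill 76/100): 493 voxels remain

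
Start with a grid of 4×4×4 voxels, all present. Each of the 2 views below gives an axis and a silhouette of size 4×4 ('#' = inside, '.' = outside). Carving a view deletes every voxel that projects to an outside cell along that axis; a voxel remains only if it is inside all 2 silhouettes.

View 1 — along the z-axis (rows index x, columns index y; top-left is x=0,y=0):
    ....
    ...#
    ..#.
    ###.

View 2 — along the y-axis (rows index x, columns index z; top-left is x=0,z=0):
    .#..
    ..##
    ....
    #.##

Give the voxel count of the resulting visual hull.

start: 4×4×4 = 64 voxels
carve view 1 (along z, XY-mask fill 5/16): 20 voxels remain
carve view 2 (along y, XZ-mask fill 6/16): 11 voxels remain

remaining voxels: 11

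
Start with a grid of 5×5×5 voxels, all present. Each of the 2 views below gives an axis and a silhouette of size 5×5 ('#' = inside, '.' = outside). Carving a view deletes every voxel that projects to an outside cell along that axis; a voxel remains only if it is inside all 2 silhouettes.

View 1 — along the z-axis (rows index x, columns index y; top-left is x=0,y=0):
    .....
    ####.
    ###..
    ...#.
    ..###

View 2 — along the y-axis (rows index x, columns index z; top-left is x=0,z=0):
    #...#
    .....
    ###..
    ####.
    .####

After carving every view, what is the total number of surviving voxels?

before carving: 125 voxels (5×5×5)
step 1: project along z, AND mask (11/25) → |grid| = 55
step 2: project along y, AND mask (13/25) → |grid| = 25

25 voxels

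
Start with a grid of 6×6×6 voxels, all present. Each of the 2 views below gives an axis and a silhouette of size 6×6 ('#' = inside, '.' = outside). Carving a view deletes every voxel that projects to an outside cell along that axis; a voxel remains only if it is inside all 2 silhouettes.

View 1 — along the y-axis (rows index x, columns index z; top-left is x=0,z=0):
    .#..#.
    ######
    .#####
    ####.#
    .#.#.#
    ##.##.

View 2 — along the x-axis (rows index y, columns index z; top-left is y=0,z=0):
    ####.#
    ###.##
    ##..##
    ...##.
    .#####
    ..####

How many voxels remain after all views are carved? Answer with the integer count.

before carving: 216 voxels (6×6×6)
after view 1 [y-axis, 25 of 36 cells solid] → remaining = 150
after view 2 [x-axis, 25 of 36 cells solid] → remaining = 105

|visual hull| = 105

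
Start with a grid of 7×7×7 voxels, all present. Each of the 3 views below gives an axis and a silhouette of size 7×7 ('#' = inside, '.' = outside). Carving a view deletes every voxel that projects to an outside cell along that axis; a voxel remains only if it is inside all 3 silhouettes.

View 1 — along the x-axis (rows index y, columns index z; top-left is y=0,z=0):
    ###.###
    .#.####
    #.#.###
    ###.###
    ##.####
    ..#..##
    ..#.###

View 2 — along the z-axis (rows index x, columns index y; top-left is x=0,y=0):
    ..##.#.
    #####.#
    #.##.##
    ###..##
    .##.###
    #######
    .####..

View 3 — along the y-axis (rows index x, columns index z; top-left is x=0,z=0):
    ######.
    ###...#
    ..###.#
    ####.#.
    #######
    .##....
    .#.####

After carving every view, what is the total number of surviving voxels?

remaining voxels: 106

full grid |V| = 343
[1] x-view keeps 35 columns → grid now 245
[2] z-view keeps 35 columns → grid now 173
[3] y-view keeps 33 columns → grid now 106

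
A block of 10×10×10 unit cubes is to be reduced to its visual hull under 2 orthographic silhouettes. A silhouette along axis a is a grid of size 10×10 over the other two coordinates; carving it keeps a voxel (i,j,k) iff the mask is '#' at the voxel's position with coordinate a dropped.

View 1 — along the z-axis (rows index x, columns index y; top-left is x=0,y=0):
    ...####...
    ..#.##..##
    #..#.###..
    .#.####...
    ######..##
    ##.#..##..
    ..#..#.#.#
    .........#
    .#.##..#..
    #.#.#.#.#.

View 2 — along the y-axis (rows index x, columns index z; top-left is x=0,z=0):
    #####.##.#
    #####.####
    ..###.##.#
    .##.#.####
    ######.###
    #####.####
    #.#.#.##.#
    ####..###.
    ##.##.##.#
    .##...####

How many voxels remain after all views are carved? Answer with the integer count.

|visual hull| = 348

start: 10×10×10 = 1000 voxels
after view 1 [z-axis, 46 of 100 cells solid] → remaining = 460
after view 2 [y-axis, 74 of 100 cells solid] → remaining = 348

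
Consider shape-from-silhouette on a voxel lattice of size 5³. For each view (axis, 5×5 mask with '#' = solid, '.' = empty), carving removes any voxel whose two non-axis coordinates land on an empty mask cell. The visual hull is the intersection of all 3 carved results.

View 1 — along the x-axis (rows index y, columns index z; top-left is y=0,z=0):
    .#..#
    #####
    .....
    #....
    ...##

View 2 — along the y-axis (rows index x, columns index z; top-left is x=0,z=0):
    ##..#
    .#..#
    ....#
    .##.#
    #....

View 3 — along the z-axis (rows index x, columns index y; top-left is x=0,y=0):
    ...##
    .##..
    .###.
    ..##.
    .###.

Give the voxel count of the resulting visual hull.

remaining voxels: 7

initial block: 5^3 = 125
  1. axis=0 (YZ plane), |mask|=10  ⇒  voxels=50
  2. axis=1 (XZ plane), |mask|=10  ⇒  voxels=23
  3. axis=2 (XY plane), |mask|=12  ⇒  voxels=7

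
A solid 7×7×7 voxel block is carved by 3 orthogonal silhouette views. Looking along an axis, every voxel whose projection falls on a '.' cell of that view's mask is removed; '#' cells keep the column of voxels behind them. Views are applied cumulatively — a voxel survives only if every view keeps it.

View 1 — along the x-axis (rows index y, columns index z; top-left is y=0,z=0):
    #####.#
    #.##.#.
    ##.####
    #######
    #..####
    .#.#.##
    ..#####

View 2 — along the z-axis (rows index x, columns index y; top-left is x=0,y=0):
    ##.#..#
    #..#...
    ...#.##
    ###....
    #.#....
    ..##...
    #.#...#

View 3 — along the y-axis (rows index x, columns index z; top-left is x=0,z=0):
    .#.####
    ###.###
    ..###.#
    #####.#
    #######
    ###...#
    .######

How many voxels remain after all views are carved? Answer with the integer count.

|visual hull| = 84

initial block: 7^3 = 343
  1. axis=0 (YZ plane), |mask|=37  ⇒  voxels=259
  2. axis=2 (XY plane), |mask|=19  ⇒  voxels=109
  3. axis=1 (XZ plane), |mask|=38  ⇒  voxels=84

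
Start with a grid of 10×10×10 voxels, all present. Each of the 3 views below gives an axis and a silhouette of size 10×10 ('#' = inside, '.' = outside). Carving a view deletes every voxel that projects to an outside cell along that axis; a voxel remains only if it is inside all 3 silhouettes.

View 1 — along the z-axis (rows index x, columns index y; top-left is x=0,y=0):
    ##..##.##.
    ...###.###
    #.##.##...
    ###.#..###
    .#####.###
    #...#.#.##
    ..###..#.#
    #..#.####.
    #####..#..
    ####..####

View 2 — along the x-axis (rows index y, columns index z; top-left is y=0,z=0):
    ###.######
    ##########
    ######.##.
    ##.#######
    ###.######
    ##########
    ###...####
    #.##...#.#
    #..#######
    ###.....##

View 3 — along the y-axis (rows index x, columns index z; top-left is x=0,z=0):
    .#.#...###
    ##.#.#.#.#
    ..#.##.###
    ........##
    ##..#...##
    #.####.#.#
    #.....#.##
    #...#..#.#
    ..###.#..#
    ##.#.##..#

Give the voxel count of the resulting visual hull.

initial block: 10^3 = 1000
[1] z-view keeps 62 columns → grid now 620
[2] x-view keeps 80 columns → grid now 491
[3] y-view keeps 50 columns → grid now 247

remaining voxels: 247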